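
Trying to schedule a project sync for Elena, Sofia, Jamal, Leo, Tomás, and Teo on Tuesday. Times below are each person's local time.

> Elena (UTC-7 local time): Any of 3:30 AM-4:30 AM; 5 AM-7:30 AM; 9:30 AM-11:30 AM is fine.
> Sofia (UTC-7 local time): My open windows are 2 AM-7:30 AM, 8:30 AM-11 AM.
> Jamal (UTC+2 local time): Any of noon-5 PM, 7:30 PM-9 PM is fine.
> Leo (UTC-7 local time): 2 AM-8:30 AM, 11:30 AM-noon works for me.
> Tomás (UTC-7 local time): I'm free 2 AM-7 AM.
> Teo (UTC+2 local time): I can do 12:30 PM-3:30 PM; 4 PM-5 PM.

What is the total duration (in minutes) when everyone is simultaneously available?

Elena in UTC: 10:30-11:30, 12:00-14:30, 16:30-18:30 (add 7h to convert from UTC-7).
Sofia in UTC: 09:00-14:30, 15:30-18:00 (add 7h to convert from UTC-7).
Jamal in UTC: 10:00-15:00, 17:30-19:00 (subtract 2h to convert from UTC+2).
Leo in UTC: 09:00-15:30, 18:30-19:00 (add 7h to convert from UTC-7).
Tomás in UTC: 09:00-14:00 (add 7h to convert from UTC-7).
Teo in UTC: 10:30-13:30, 14:00-15:00 (subtract 2h to convert from UTC+2).
Elena ∩ Sofia: 10:30-11:30, 12:00-14:30, 16:30-18:00.
Elena ∩ Sofia ∩ Jamal: 10:30-11:30, 12:00-14:30, 17:30-18:00.
Elena ∩ Sofia ∩ Jamal ∩ Leo: 10:30-11:30, 12:00-14:30.
Elena ∩ Sofia ∩ Jamal ∩ Leo ∩ Tomás: 10:30-11:30, 12:00-14:00.
Elena ∩ Sofia ∩ Jamal ∩ Leo ∩ Tomás ∩ Teo: 10:30-11:30, 12:00-13:30.
Summing the common windows: 60 + 90 = 150 minutes.

150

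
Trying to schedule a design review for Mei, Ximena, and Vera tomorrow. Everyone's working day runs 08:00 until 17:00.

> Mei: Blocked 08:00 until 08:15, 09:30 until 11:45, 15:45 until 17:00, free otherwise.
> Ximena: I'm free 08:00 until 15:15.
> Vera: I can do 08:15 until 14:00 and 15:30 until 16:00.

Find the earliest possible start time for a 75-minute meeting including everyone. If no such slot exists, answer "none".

08:15

Mei free: 08:15-09:30, 11:45-15:45 (invert busy blocks within the working day).
Ximena free: 08:00-15:15.
Vera free: 08:15-14:00, 15:30-16:00.
Mei ∩ Ximena: 08:15-09:30, 11:45-15:15.
Mei ∩ Ximena ∩ Vera: 08:15-09:30, 11:45-14:00.
Those are the intersection windows.
The first common window of at least 75 minutes is 08:15-09:30, so the earliest start is 08:15.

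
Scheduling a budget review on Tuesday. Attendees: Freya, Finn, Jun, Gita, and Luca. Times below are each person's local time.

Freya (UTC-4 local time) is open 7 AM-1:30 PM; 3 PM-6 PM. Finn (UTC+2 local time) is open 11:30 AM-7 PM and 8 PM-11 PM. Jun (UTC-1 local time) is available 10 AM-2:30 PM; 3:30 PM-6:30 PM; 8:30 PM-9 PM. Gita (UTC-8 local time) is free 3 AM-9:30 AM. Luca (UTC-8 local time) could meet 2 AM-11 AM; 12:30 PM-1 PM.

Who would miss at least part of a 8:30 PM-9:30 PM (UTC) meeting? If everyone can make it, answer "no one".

Freya in UTC: 11:00-17:30, 19:00-22:00 (add 4h to convert from UTC-4).
Finn in UTC: 09:30-17:00, 18:00-21:00 (subtract 2h to convert from UTC+2).
Jun in UTC: 11:00-15:30, 16:30-19:30, 21:30-22:00 (add 1h to convert from UTC-1).
Gita in UTC: 11:00-17:30 (add 8h to convert from UTC-8).
Luca in UTC: 10:00-19:00, 20:30-21:00 (add 8h to convert from UTC-8).
Freya: free for 20:30-21:30. Finn: not fully free for 20:30-21:30. Jun: not fully free for 20:30-21:30. Gita: not fully free for 20:30-21:30. Luca: not fully free for 20:30-21:30.

Finn, Gita, Jun, Luca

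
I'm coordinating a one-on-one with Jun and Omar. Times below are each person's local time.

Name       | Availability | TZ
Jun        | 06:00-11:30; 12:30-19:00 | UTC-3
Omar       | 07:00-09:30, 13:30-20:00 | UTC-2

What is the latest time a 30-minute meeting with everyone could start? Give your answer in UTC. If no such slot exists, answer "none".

21:30

Jun in UTC: 09:00-14:30, 15:30-22:00 (add 3h to convert from UTC-3).
Omar in UTC: 09:00-11:30, 15:30-22:00 (add 2h to convert from UTC-2).
Jun ∩ Omar: 09:00-11:30, 15:30-22:00.
The last common window of at least 30 minutes is 15:30-22:00; a 30-minute meeting can start as late as 21:30 and still end by 22:00.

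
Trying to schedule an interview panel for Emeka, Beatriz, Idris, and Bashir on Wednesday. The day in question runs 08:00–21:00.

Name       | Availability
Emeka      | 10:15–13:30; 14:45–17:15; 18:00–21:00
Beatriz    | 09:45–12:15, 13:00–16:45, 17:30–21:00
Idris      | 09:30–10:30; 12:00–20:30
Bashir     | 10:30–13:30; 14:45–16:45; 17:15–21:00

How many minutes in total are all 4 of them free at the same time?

Emeka ∩ Beatriz: 10:15-12:15, 13:00-13:30, 14:45-16:45, 18:00-21:00.
Emeka ∩ Beatriz ∩ Idris: 10:15-10:30, 12:00-12:15, 13:00-13:30, 14:45-16:45, 18:00-20:30.
Emeka ∩ Beatriz ∩ Idris ∩ Bashir: 12:00-12:15, 13:00-13:30, 14:45-16:45, 18:00-20:30.
Those are the intersection windows.
Summing the common windows: 15 + 30 + 120 + 150 = 315 minutes.

315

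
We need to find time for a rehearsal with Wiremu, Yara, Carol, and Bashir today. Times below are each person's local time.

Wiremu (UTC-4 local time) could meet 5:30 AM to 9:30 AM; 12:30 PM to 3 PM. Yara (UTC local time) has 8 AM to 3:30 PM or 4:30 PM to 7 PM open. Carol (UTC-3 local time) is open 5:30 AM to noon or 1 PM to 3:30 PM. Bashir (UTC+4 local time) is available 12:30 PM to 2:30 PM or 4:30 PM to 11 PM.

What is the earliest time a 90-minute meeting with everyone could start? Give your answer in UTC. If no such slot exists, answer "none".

16:30

Wiremu in UTC: 09:30-13:30, 16:30-19:00 (add 4h to convert from UTC-4).
Yara in UTC: 08:00-15:30, 16:30-19:00.
Carol in UTC: 08:30-15:00, 16:00-18:30 (add 3h to convert from UTC-3).
Bashir in UTC: 08:30-10:30, 12:30-19:00 (subtract 4h to convert from UTC+4).
Wiremu ∩ Yara: 09:30-13:30, 16:30-19:00.
Wiremu ∩ Yara ∩ Carol: 09:30-13:30, 16:30-18:30.
Wiremu ∩ Yara ∩ Carol ∩ Bashir: 09:30-10:30, 12:30-13:30, 16:30-18:30.
The first common window of at least 90 minutes is 16:30-18:30, so the earliest start is 16:30.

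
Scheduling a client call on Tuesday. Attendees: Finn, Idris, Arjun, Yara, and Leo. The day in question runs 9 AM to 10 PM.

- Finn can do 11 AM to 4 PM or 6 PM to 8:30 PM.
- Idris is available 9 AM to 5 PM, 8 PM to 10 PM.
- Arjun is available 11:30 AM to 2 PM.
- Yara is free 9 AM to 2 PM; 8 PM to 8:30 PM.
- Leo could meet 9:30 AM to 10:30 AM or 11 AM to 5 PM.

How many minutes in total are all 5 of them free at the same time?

Finn ∩ Idris: 11:00-16:00, 20:00-20:30.
Finn ∩ Idris ∩ Arjun: 11:30-14:00.
Finn ∩ Idris ∩ Arjun ∩ Yara: 11:30-14:00.
Finn ∩ Idris ∩ Arjun ∩ Yara ∩ Leo: 11:30-14:00.
That's a single block of 150 minutes.

150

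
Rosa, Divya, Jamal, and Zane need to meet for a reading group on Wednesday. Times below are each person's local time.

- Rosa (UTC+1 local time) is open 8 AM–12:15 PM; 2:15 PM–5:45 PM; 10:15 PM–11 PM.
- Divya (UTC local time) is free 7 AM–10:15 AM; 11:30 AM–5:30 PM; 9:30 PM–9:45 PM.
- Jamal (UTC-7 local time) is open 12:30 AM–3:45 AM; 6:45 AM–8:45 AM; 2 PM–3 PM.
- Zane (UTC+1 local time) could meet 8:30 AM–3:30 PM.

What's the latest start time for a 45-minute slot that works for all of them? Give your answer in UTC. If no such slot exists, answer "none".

Rosa in UTC: 07:00-11:15, 13:15-16:45, 21:15-22:00 (subtract 1h to convert from UTC+1).
Divya in UTC: 07:00-10:15, 11:30-17:30, 21:30-21:45.
Jamal in UTC: 07:30-10:45, 13:45-15:45, 21:00-22:00 (add 7h to convert from UTC-7).
Zane in UTC: 07:30-14:30 (subtract 1h to convert from UTC+1).
Rosa ∩ Divya: 07:00-10:15, 13:15-16:45, 21:30-21:45.
Rosa ∩ Divya ∩ Jamal: 07:30-10:15, 13:45-15:45, 21:30-21:45.
Rosa ∩ Divya ∩ Jamal ∩ Zane: 07:30-10:15, 13:45-14:30.
The last common window of at least 45 minutes is 13:45-14:30; a 45-minute meeting can start as late as 13:45 and still end by 14:30.

13:45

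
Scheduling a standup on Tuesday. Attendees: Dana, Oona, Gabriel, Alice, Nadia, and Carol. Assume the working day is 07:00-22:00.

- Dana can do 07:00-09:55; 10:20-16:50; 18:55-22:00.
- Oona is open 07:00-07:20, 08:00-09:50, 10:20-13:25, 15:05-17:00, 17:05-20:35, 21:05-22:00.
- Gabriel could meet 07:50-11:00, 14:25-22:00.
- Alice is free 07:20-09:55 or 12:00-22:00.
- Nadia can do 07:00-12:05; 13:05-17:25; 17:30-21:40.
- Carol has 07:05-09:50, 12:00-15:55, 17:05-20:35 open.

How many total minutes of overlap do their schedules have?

Dana ∩ Oona: 07:00-07:20, 08:00-09:50, 10:20-13:25, 15:05-16:50, 18:55-20:35, 21:05-22:00.
Dana ∩ Oona ∩ Gabriel: 08:00-09:50, 10:20-11:00, 15:05-16:50, 18:55-20:35, 21:05-22:00.
Dana ∩ Oona ∩ Gabriel ∩ Alice: 08:00-09:50, 15:05-16:50, 18:55-20:35, 21:05-22:00.
Dana ∩ Oona ∩ Gabriel ∩ Alice ∩ Nadia: 08:00-09:50, 15:05-16:50, 18:55-20:35, 21:05-21:40.
Dana ∩ Oona ∩ Gabriel ∩ Alice ∩ Nadia ∩ Carol: 08:00-09:50, 15:05-15:55, 18:55-20:35.
Summing the common windows: 110 + 50 + 100 = 260 minutes.

260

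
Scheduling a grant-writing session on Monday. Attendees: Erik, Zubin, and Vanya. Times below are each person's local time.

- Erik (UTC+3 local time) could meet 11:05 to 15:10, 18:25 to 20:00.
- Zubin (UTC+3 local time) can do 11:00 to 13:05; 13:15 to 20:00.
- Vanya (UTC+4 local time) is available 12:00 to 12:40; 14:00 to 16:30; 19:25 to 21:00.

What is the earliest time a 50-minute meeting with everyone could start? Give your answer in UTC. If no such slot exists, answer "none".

10:15

Erik in UTC: 08:05-12:10, 15:25-17:00 (subtract 3h to convert from UTC+3).
Zubin in UTC: 08:00-10:05, 10:15-17:00 (subtract 3h to convert from UTC+3).
Vanya in UTC: 08:00-08:40, 10:00-12:30, 15:25-17:00 (subtract 4h to convert from UTC+4).
Erik ∩ Zubin: 08:05-10:05, 10:15-12:10, 15:25-17:00.
Erik ∩ Zubin ∩ Vanya: 08:05-08:40, 10:00-10:05, 10:15-12:10, 15:25-17:00.
The first common window of at least 50 minutes is 10:15-12:10, so the earliest start is 10:15.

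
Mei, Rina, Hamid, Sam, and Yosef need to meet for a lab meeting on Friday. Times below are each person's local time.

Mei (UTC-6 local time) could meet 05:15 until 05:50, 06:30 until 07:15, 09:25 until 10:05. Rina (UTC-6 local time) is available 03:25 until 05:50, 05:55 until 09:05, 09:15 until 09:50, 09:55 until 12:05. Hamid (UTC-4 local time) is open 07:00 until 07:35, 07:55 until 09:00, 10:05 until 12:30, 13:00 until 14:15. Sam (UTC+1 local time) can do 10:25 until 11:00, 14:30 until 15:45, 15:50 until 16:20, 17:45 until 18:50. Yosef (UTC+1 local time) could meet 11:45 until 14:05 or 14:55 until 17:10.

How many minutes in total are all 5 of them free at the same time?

Mei in UTC: 11:15-11:50, 12:30-13:15, 15:25-16:05 (add 6h to convert from UTC-6).
Rina in UTC: 09:25-11:50, 11:55-15:05, 15:15-15:50, 15:55-18:05 (add 6h to convert from UTC-6).
Hamid in UTC: 11:00-11:35, 11:55-13:00, 14:05-16:30, 17:00-18:15 (add 4h to convert from UTC-4).
Sam in UTC: 09:25-10:00, 13:30-14:45, 14:50-15:20, 16:45-17:50 (subtract 1h to convert from UTC+1).
Yosef in UTC: 10:45-13:05, 13:55-16:10 (subtract 1h to convert from UTC+1).
Mei ∩ Rina: 11:15-11:50, 12:30-13:15, 15:25-15:50, 15:55-16:05.
Mei ∩ Rina ∩ Hamid: 11:15-11:35, 12:30-13:00, 15:25-15:50, 15:55-16:05.
Mei ∩ Rina ∩ Hamid ∩ Sam: ∅.
Mei ∩ Rina ∩ Hamid ∩ Sam ∩ Yosef: ∅.
There is no time when everyone is free.
There is no common window, so the total is 0 minutes.

0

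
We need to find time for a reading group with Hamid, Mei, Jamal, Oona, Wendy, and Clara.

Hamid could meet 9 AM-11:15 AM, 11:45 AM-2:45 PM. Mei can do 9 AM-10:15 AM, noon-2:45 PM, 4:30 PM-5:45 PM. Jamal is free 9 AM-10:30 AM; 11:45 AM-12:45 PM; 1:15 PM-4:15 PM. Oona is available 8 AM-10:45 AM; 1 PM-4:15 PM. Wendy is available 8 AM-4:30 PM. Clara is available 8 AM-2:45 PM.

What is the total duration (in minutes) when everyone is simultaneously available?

Hamid ∩ Mei: 09:00-10:15, 12:00-14:45.
Hamid ∩ Mei ∩ Jamal: 09:00-10:15, 12:00-12:45, 13:15-14:45.
Hamid ∩ Mei ∩ Jamal ∩ Oona: 09:00-10:15, 13:15-14:45.
Hamid ∩ Mei ∩ Jamal ∩ Oona ∩ Wendy: 09:00-10:15, 13:15-14:45.
Hamid ∩ Mei ∩ Jamal ∩ Oona ∩ Wendy ∩ Clara: 09:00-10:15, 13:15-14:45.
Those are the intersection windows.
Summing the common windows: 75 + 90 = 165 minutes.

165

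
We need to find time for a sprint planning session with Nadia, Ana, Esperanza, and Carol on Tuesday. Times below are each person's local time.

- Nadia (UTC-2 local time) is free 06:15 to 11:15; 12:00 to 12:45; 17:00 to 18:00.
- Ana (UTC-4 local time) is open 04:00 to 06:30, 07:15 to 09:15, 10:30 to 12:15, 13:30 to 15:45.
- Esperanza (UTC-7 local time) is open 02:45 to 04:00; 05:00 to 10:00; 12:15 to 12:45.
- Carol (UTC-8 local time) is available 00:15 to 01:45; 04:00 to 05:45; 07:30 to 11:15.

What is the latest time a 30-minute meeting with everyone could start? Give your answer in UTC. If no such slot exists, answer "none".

Nadia in UTC: 08:15-13:15, 14:00-14:45, 19:00-20:00 (add 2h to convert from UTC-2).
Ana in UTC: 08:00-10:30, 11:15-13:15, 14:30-16:15, 17:30-19:45 (add 4h to convert from UTC-4).
Esperanza in UTC: 09:45-11:00, 12:00-17:00, 19:15-19:45 (add 7h to convert from UTC-7).
Carol in UTC: 08:15-09:45, 12:00-13:45, 15:30-19:15 (add 8h to convert from UTC-8).
Nadia ∩ Ana: 08:15-10:30, 11:15-13:15, 14:30-14:45, 19:00-19:45.
Nadia ∩ Ana ∩ Esperanza: 09:45-10:30, 12:00-13:15, 14:30-14:45, 19:15-19:45.
Nadia ∩ Ana ∩ Esperanza ∩ Carol: 12:00-13:15.
The last common window of at least 30 minutes is 12:00-13:15; a 30-minute meeting can start as late as 12:45 and still end by 13:15.

12:45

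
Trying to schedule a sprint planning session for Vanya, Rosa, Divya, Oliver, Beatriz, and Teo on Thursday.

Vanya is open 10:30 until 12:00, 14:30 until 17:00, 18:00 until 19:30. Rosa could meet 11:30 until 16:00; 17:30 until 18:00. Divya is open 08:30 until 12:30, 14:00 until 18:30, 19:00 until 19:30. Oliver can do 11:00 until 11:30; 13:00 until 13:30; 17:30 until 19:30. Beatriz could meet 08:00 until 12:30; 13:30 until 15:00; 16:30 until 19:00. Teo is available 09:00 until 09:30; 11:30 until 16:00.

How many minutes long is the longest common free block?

Vanya ∩ Rosa: 11:30-12:00, 14:30-16:00.
Vanya ∩ Rosa ∩ Divya: 11:30-12:00, 14:30-16:00.
Vanya ∩ Rosa ∩ Divya ∩ Oliver: ∅.
Vanya ∩ Rosa ∩ Divya ∩ Oliver ∩ Beatriz: ∅.
Vanya ∩ Rosa ∩ Divya ∩ Oliver ∩ Beatriz ∩ Teo: ∅.
There is no time when everyone is free.
No common window exists, so the longest block is 0 minutes.

0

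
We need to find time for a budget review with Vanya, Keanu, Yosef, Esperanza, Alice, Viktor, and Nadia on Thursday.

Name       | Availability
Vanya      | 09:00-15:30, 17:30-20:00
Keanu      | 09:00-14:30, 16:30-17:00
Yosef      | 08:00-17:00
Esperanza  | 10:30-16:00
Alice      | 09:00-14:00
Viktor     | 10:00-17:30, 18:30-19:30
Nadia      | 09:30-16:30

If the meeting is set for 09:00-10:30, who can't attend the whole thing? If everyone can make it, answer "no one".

Vanya: free for 09:00-10:30. Keanu: free for 09:00-10:30. Yosef: free for 09:00-10:30. Esperanza: not fully free for 09:00-10:30. Alice: free for 09:00-10:30. Viktor: not fully free for 09:00-10:30. Nadia: not fully free for 09:00-10:30.

Esperanza, Nadia, Viktor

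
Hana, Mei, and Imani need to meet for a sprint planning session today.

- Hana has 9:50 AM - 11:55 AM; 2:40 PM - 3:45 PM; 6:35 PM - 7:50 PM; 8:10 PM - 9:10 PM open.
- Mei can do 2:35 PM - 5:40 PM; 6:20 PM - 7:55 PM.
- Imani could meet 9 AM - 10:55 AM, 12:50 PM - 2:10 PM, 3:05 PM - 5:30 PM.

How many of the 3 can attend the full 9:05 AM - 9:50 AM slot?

Imani can make the full 09:05-09:50 slot — that's 1.

1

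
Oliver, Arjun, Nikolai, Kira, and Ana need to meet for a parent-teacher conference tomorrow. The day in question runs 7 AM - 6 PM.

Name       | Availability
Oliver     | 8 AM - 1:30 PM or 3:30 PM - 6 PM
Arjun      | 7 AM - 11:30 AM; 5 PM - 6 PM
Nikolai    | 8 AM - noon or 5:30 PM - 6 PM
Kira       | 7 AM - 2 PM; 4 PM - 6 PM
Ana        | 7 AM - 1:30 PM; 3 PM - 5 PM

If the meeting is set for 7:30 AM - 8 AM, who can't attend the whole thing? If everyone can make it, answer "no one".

Nikolai, Oliver

Oliver: not fully free for 07:30-08:00. Arjun: free for 07:30-08:00. Nikolai: not fully free for 07:30-08:00. Kira: free for 07:30-08:00. Ana: free for 07:30-08:00.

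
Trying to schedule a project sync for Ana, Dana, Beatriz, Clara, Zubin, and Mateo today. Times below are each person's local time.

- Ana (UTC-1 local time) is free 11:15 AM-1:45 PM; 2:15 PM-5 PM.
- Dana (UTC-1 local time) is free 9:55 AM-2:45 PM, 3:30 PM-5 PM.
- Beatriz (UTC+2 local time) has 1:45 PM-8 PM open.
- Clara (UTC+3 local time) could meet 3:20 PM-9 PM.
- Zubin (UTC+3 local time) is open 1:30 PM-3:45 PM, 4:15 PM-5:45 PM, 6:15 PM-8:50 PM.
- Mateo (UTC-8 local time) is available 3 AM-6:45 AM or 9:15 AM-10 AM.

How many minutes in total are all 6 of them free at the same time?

Ana in UTC: 12:15-14:45, 15:15-18:00 (add 1h to convert from UTC-1).
Dana in UTC: 10:55-15:45, 16:30-18:00 (add 1h to convert from UTC-1).
Beatriz in UTC: 11:45-18:00 (subtract 2h to convert from UTC+2).
Clara in UTC: 12:20-18:00 (subtract 3h to convert from UTC+3).
Zubin in UTC: 10:30-12:45, 13:15-14:45, 15:15-17:50 (subtract 3h to convert from UTC+3).
Mateo in UTC: 11:00-14:45, 17:15-18:00 (add 8h to convert from UTC-8).
Ana ∩ Dana: 12:15-14:45, 15:15-15:45, 16:30-18:00.
Ana ∩ Dana ∩ Beatriz: 12:15-14:45, 15:15-15:45, 16:30-18:00.
Ana ∩ Dana ∩ Beatriz ∩ Clara: 12:20-14:45, 15:15-15:45, 16:30-18:00.
Ana ∩ Dana ∩ Beatriz ∩ Clara ∩ Zubin: 12:20-12:45, 13:15-14:45, 15:15-15:45, 16:30-17:50.
Ana ∩ Dana ∩ Beatriz ∩ Clara ∩ Zubin ∩ Mateo: 12:20-12:45, 13:15-14:45, 17:15-17:50.
Summing the common windows: 25 + 90 + 35 = 150 minutes.

150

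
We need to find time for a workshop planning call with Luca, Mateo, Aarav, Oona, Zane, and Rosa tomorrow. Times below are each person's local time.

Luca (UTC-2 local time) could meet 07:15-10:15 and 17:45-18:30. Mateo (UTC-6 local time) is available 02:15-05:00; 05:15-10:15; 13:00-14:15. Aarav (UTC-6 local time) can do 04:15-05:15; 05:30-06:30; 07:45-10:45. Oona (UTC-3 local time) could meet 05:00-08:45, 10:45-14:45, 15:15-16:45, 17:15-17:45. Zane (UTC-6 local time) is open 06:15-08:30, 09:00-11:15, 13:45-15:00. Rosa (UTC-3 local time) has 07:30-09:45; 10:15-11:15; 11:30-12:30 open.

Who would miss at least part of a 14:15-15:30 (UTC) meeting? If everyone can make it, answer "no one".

Luca, Rosa, Zane

Luca in UTC: 09:15-12:15, 19:45-20:30 (add 2h to convert from UTC-2).
Mateo in UTC: 08:15-11:00, 11:15-16:15, 19:00-20:15 (add 6h to convert from UTC-6).
Aarav in UTC: 10:15-11:15, 11:30-12:30, 13:45-16:45 (add 6h to convert from UTC-6).
Oona in UTC: 08:00-11:45, 13:45-17:45, 18:15-19:45, 20:15-20:45 (add 3h to convert from UTC-3).
Zane in UTC: 12:15-14:30, 15:00-17:15, 19:45-21:00 (add 6h to convert from UTC-6).
Rosa in UTC: 10:30-12:45, 13:15-14:15, 14:30-15:30 (add 3h to convert from UTC-3).
Luca: not fully free for 14:15-15:30. Mateo: free for 14:15-15:30. Aarav: free for 14:15-15:30. Oona: free for 14:15-15:30. Zane: not fully free for 14:15-15:30. Rosa: not fully free for 14:15-15:30.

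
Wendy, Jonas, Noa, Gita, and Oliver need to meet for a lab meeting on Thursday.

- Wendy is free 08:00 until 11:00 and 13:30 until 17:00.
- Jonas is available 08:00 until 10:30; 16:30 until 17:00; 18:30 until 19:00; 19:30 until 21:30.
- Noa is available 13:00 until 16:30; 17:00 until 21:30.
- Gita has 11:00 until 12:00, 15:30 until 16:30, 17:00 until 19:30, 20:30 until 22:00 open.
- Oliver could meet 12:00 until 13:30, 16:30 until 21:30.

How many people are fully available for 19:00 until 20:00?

Noa and Oliver can make the full 19:00-20:00 slot — that's 2.

2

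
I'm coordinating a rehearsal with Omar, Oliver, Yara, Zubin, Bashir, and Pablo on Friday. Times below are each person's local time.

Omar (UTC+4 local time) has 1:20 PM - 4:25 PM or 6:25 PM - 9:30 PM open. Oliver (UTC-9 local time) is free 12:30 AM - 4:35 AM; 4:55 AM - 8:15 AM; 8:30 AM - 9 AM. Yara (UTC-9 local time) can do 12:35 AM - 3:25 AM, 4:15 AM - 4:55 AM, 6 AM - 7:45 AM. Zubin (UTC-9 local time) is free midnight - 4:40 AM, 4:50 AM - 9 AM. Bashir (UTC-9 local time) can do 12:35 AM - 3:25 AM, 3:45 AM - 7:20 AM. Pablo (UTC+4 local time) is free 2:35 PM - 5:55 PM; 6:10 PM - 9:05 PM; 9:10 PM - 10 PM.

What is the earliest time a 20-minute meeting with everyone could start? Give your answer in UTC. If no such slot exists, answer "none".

Omar in UTC: 09:20-12:25, 14:25-17:30 (subtract 4h to convert from UTC+4).
Oliver in UTC: 09:30-13:35, 13:55-17:15, 17:30-18:00 (add 9h to convert from UTC-9).
Yara in UTC: 09:35-12:25, 13:15-13:55, 15:00-16:45 (add 9h to convert from UTC-9).
Zubin in UTC: 09:00-13:40, 13:50-18:00 (add 9h to convert from UTC-9).
Bashir in UTC: 09:35-12:25, 12:45-16:20 (add 9h to convert from UTC-9).
Pablo in UTC: 10:35-13:55, 14:10-17:05, 17:10-18:00 (subtract 4h to convert from UTC+4).
Omar ∩ Oliver: 09:30-12:25, 14:25-17:15.
Omar ∩ Oliver ∩ Yara: 09:35-12:25, 15:00-16:45.
Omar ∩ Oliver ∩ Yara ∩ Zubin: 09:35-12:25, 15:00-16:45.
Omar ∩ Oliver ∩ Yara ∩ Zubin ∩ Bashir: 09:35-12:25, 15:00-16:20.
Omar ∩ Oliver ∩ Yara ∩ Zubin ∩ Bashir ∩ Pablo: 10:35-12:25, 15:00-16:20.
The first common window of at least 20 minutes is 10:35-12:25, so the earliest start is 10:35.

10:35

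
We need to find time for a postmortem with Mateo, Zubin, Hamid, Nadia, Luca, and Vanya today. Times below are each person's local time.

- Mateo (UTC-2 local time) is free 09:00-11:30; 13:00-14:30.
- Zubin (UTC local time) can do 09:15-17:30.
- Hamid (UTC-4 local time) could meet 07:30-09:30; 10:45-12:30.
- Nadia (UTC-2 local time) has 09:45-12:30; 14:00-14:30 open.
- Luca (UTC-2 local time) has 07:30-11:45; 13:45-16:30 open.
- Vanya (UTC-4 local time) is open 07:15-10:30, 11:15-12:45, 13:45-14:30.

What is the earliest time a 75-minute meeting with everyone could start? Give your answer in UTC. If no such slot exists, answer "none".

11:45

Mateo in UTC: 11:00-13:30, 15:00-16:30 (add 2h to convert from UTC-2).
Zubin in UTC: 09:15-17:30.
Hamid in UTC: 11:30-13:30, 14:45-16:30 (add 4h to convert from UTC-4).
Nadia in UTC: 11:45-14:30, 16:00-16:30 (add 2h to convert from UTC-2).
Luca in UTC: 09:30-13:45, 15:45-18:30 (add 2h to convert from UTC-2).
Vanya in UTC: 11:15-14:30, 15:15-16:45, 17:45-18:30 (add 4h to convert from UTC-4).
Mateo ∩ Zubin: 11:00-13:30, 15:00-16:30.
Mateo ∩ Zubin ∩ Hamid: 11:30-13:30, 15:00-16:30.
Mateo ∩ Zubin ∩ Hamid ∩ Nadia: 11:45-13:30, 16:00-16:30.
Mateo ∩ Zubin ∩ Hamid ∩ Nadia ∩ Luca: 11:45-13:30, 16:00-16:30.
Mateo ∩ Zubin ∩ Hamid ∩ Nadia ∩ Luca ∩ Vanya: 11:45-13:30, 16:00-16:30.
So the common availability across everyone is 11:45-13:30, 16:00-16:30.
The first common window of at least 75 minutes is 11:45-13:30, so the earliest start is 11:45.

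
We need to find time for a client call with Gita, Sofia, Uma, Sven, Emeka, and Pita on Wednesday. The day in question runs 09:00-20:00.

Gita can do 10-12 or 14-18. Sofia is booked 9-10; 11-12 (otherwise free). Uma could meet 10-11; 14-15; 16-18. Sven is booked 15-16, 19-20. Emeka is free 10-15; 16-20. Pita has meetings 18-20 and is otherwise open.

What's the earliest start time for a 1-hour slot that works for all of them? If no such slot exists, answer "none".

Gita free: 10:00-12:00, 14:00-18:00.
Sofia free: 10:00-11:00, 12:00-20:00 (invert busy blocks within the working day).
Uma free: 10:00-11:00, 14:00-15:00, 16:00-18:00.
Sven free: 09:00-15:00, 16:00-19:00 (invert busy blocks within the working day).
Emeka free: 10:00-15:00, 16:00-20:00.
Pita free: 09:00-18:00 (invert busy blocks within the working day).
Gita ∩ Sofia: 10:00-11:00, 14:00-18:00.
Gita ∩ Sofia ∩ Uma: 10:00-11:00, 14:00-15:00, 16:00-18:00.
Gita ∩ Sofia ∩ Uma ∩ Sven: 10:00-11:00, 14:00-15:00, 16:00-18:00.
Gita ∩ Sofia ∩ Uma ∩ Sven ∩ Emeka: 10:00-11:00, 14:00-15:00, 16:00-18:00.
Gita ∩ Sofia ∩ Uma ∩ Sven ∩ Emeka ∩ Pita: 10:00-11:00, 14:00-15:00, 16:00-18:00.
The first common window of at least 60 minutes is 10:00-11:00, so the earliest start is 10:00.

10:00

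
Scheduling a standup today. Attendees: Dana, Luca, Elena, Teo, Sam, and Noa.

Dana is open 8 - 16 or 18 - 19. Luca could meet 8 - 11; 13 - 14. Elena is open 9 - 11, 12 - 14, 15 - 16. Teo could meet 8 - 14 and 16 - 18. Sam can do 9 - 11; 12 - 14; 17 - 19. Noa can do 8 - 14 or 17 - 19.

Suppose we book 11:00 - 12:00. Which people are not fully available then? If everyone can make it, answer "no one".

Dana: free for 11:00-12:00. Luca: not fully free for 11:00-12:00. Elena: not fully free for 11:00-12:00. Teo: free for 11:00-12:00. Sam: not fully free for 11:00-12:00. Noa: free for 11:00-12:00.

Elena, Luca, Sam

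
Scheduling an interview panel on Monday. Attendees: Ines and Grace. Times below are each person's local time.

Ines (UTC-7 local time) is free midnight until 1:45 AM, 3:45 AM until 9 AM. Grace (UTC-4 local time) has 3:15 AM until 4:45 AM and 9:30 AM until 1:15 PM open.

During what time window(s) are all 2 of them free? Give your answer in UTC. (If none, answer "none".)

07:15-08:45, 13:30-16:00

Ines in UTC: 07:00-08:45, 10:45-16:00 (add 7h to convert from UTC-7).
Grace in UTC: 07:15-08:45, 13:30-17:15 (add 4h to convert from UTC-4).
Ines ∩ Grace: 07:15-08:45, 13:30-16:00.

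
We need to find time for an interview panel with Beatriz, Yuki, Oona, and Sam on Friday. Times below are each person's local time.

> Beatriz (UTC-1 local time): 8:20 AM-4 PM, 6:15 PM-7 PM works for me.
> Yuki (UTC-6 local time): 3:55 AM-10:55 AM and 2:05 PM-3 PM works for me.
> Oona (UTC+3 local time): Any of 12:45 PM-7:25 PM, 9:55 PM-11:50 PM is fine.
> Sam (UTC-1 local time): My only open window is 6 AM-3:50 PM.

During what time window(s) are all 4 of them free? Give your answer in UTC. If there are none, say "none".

09:55-16:25

Beatriz in UTC: 09:20-17:00, 19:15-20:00 (add 1h to convert from UTC-1).
Yuki in UTC: 09:55-16:55, 20:05-21:00 (add 6h to convert from UTC-6).
Oona in UTC: 09:45-16:25, 18:55-20:50 (subtract 3h to convert from UTC+3).
Sam in UTC: 07:00-16:50 (add 1h to convert from UTC-1).
Beatriz ∩ Yuki: 09:55-16:55.
Beatriz ∩ Yuki ∩ Oona: 09:55-16:25.
Beatriz ∩ Yuki ∩ Oona ∩ Sam: 09:55-16:25.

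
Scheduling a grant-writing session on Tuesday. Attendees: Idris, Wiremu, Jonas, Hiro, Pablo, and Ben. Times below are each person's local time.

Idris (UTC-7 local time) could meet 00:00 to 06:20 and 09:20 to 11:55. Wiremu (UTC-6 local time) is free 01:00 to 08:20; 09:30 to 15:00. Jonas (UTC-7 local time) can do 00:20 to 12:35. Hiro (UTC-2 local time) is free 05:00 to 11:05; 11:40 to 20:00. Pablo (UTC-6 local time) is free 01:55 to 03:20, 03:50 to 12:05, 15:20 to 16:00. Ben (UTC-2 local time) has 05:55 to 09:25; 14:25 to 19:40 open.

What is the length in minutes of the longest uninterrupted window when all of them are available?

100

Idris in UTC: 07:00-13:20, 16:20-18:55 (add 7h to convert from UTC-7).
Wiremu in UTC: 07:00-14:20, 15:30-21:00 (add 6h to convert from UTC-6).
Jonas in UTC: 07:20-19:35 (add 7h to convert from UTC-7).
Hiro in UTC: 07:00-13:05, 13:40-22:00 (add 2h to convert from UTC-2).
Pablo in UTC: 07:55-09:20, 09:50-18:05, 21:20-22:00 (add 6h to convert from UTC-6).
Ben in UTC: 07:55-11:25, 16:25-21:40 (add 2h to convert from UTC-2).
Idris ∩ Wiremu: 07:00-13:20, 16:20-18:55.
Idris ∩ Wiremu ∩ Jonas: 07:20-13:20, 16:20-18:55.
Idris ∩ Wiremu ∩ Jonas ∩ Hiro: 07:20-13:05, 16:20-18:55.
Idris ∩ Wiremu ∩ Jonas ∩ Hiro ∩ Pablo: 07:55-09:20, 09:50-13:05, 16:20-18:05.
Idris ∩ Wiremu ∩ Jonas ∩ Hiro ∩ Pablo ∩ Ben: 07:55-09:20, 09:50-11:25, 16:25-18:05.
The longest is 16:25-18:05 at 100 minutes.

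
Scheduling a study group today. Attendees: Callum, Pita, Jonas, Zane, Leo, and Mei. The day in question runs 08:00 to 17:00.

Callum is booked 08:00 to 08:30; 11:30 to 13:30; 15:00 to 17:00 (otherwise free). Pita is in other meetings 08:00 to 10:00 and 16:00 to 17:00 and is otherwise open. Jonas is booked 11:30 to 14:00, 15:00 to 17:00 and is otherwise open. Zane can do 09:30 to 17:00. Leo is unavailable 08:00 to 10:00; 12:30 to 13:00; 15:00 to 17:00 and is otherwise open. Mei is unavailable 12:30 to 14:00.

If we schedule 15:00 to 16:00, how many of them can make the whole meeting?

3

Callum free: 08:30-11:30, 13:30-15:00 (invert busy blocks within the working day).
Pita free: 10:00-16:00 (invert busy blocks within the working day).
Jonas free: 08:00-11:30, 14:00-15:00 (invert busy blocks within the working day).
Zane free: 09:30-17:00.
Leo free: 10:00-12:30, 13:00-15:00 (invert busy blocks within the working day).
Mei free: 08:00-12:30, 14:00-17:00 (invert busy blocks within the working day).
Pita, Zane, and Mei can make the full 15:00-16:00 slot — that's 3.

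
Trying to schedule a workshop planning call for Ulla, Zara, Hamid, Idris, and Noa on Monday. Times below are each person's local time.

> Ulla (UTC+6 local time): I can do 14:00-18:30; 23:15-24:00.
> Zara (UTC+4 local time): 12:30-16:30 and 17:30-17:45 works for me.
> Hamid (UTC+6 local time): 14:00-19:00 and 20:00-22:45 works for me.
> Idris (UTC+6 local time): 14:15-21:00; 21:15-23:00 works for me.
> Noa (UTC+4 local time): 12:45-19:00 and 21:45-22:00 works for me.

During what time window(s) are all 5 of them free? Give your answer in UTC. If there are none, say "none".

Ulla in UTC: 08:00-12:30, 17:15-18:00 (subtract 6h to convert from UTC+6).
Zara in UTC: 08:30-12:30, 13:30-13:45 (subtract 4h to convert from UTC+4).
Hamid in UTC: 08:00-13:00, 14:00-16:45 (subtract 6h to convert from UTC+6).
Idris in UTC: 08:15-15:00, 15:15-17:00 (subtract 6h to convert from UTC+6).
Noa in UTC: 08:45-15:00, 17:45-18:00 (subtract 4h to convert from UTC+4).
Ulla ∩ Zara: 08:30-12:30.
Ulla ∩ Zara ∩ Hamid: 08:30-12:30.
Ulla ∩ Zara ∩ Hamid ∩ Idris: 08:30-12:30.
Ulla ∩ Zara ∩ Hamid ∩ Idris ∩ Noa: 08:45-12:30.

08:45-12:30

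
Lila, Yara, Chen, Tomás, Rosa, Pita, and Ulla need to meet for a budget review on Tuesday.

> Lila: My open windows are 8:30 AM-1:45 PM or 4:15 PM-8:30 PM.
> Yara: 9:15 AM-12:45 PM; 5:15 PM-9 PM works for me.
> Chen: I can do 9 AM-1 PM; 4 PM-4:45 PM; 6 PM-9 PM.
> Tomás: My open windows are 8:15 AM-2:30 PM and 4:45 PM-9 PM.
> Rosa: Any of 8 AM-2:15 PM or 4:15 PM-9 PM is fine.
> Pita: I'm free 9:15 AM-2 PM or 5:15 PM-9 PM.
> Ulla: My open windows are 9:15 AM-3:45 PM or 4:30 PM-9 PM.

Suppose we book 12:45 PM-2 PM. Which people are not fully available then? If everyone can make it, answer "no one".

Chen, Lila, Yara

Lila: not fully free for 12:45-14:00. Yara: not fully free for 12:45-14:00. Chen: not fully free for 12:45-14:00. Tomás: free for 12:45-14:00. Rosa: free for 12:45-14:00. Pita: free for 12:45-14:00. Ulla: free for 12:45-14:00.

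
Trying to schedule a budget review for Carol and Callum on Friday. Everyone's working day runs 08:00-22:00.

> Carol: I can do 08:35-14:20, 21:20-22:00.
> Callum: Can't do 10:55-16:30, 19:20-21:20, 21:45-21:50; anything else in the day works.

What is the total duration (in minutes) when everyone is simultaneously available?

175

Carol free: 08:35-14:20, 21:20-22:00.
Callum free: 08:00-10:55, 16:30-19:20, 21:20-21:45, 21:50-22:00 (invert busy blocks within the working day).
Carol ∩ Callum: 08:35-10:55, 21:20-21:45, 21:50-22:00.
Summing the common windows: 140 + 25 + 10 = 175 minutes.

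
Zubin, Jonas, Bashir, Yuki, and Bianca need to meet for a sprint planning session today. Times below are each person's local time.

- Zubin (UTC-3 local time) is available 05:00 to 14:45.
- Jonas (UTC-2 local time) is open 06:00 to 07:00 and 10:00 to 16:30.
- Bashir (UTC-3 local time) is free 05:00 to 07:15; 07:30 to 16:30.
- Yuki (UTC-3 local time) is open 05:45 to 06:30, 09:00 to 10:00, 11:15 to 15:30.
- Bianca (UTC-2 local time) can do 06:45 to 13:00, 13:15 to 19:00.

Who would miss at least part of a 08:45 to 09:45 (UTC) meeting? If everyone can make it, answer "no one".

Zubin in UTC: 08:00-17:45 (add 3h to convert from UTC-3).
Jonas in UTC: 08:00-09:00, 12:00-18:30 (add 2h to convert from UTC-2).
Bashir in UTC: 08:00-10:15, 10:30-19:30 (add 3h to convert from UTC-3).
Yuki in UTC: 08:45-09:30, 12:00-13:00, 14:15-18:30 (add 3h to convert from UTC-3).
Bianca in UTC: 08:45-15:00, 15:15-21:00 (add 2h to convert from UTC-2).
Zubin: free for 08:45-09:45. Jonas: not fully free for 08:45-09:45. Bashir: free for 08:45-09:45. Yuki: not fully free for 08:45-09:45. Bianca: free for 08:45-09:45.

Jonas, Yuki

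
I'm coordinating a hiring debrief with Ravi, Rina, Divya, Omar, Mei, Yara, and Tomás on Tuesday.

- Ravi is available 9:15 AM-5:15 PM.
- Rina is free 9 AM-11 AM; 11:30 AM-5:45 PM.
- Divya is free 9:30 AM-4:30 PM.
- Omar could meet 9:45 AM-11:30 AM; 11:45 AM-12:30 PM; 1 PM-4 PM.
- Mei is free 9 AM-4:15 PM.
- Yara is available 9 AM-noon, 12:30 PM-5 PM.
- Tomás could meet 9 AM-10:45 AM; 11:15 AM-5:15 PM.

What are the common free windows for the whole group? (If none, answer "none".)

09:45-10:45, 11:45-12:00, 13:00-16:00

Ravi ∩ Rina: 09:15-11:00, 11:30-17:15.
Ravi ∩ Rina ∩ Divya: 09:30-11:00, 11:30-16:30.
Ravi ∩ Rina ∩ Divya ∩ Omar: 09:45-11:00, 11:45-12:30, 13:00-16:00.
Ravi ∩ Rina ∩ Divya ∩ Omar ∩ Mei: 09:45-11:00, 11:45-12:30, 13:00-16:00.
Ravi ∩ Rina ∩ Divya ∩ Omar ∩ Mei ∩ Yara: 09:45-11:00, 11:45-12:00, 13:00-16:00.
Ravi ∩ Rina ∩ Divya ∩ Omar ∩ Mei ∩ Yara ∩ Tomás: 09:45-10:45, 11:45-12:00, 13:00-16:00.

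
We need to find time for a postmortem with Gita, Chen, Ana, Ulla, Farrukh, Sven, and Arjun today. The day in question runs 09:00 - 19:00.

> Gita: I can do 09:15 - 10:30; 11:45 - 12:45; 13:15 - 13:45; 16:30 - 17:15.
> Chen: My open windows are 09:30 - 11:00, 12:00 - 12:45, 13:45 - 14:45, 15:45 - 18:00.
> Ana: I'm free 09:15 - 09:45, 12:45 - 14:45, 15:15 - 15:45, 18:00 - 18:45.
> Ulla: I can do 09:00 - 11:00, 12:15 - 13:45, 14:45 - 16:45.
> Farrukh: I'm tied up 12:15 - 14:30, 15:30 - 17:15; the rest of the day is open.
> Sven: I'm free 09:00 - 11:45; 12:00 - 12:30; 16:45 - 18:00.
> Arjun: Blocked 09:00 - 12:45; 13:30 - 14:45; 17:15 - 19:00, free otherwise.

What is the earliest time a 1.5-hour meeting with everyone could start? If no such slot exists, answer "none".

Gita free: 09:15-10:30, 11:45-12:45, 13:15-13:45, 16:30-17:15.
Chen free: 09:30-11:00, 12:00-12:45, 13:45-14:45, 15:45-18:00.
Ana free: 09:15-09:45, 12:45-14:45, 15:15-15:45, 18:00-18:45.
Ulla free: 09:00-11:00, 12:15-13:45, 14:45-16:45.
Farrukh free: 09:00-12:15, 14:30-15:30, 17:15-19:00 (invert busy blocks within the working day).
Sven free: 09:00-11:45, 12:00-12:30, 16:45-18:00.
Arjun free: 12:45-13:30, 14:45-17:15 (invert busy blocks within the working day).
Gita ∩ Chen: 09:30-10:30, 12:00-12:45, 16:30-17:15.
Gita ∩ Chen ∩ Ana: 09:30-09:45.
Gita ∩ Chen ∩ Ana ∩ Ulla: 09:30-09:45.
Gita ∩ Chen ∩ Ana ∩ Ulla ∩ Farrukh: 09:30-09:45.
Gita ∩ Chen ∩ Ana ∩ Ulla ∩ Farrukh ∩ Sven: 09:30-09:45.
Gita ∩ Chen ∩ Ana ∩ Ulla ∩ Farrukh ∩ Sven ∩ Arjun: ∅.
There is no time when everyone is free.
No common window is at least 90 minutes long.

none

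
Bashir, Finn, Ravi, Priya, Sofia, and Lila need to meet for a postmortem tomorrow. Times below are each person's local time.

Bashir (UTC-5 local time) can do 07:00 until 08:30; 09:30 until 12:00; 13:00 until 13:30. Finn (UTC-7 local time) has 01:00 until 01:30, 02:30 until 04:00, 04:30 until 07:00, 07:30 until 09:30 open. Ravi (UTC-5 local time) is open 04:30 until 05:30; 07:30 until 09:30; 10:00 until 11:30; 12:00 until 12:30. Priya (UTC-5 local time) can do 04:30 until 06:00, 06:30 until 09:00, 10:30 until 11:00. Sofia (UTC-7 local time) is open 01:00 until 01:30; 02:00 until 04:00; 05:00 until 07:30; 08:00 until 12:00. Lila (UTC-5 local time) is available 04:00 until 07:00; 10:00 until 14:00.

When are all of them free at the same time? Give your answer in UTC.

15:30-16:00

Bashir in UTC: 12:00-13:30, 14:30-17:00, 18:00-18:30 (add 5h to convert from UTC-5).
Finn in UTC: 08:00-08:30, 09:30-11:00, 11:30-14:00, 14:30-16:30 (add 7h to convert from UTC-7).
Ravi in UTC: 09:30-10:30, 12:30-14:30, 15:00-16:30, 17:00-17:30 (add 5h to convert from UTC-5).
Priya in UTC: 09:30-11:00, 11:30-14:00, 15:30-16:00 (add 5h to convert from UTC-5).
Sofia in UTC: 08:00-08:30, 09:00-11:00, 12:00-14:30, 15:00-19:00 (add 7h to convert from UTC-7).
Lila in UTC: 09:00-12:00, 15:00-19:00 (add 5h to convert from UTC-5).
Bashir ∩ Finn: 12:00-13:30, 14:30-16:30.
Bashir ∩ Finn ∩ Ravi: 12:30-13:30, 15:00-16:30.
Bashir ∩ Finn ∩ Ravi ∩ Priya: 12:30-13:30, 15:30-16:00.
Bashir ∩ Finn ∩ Ravi ∩ Priya ∩ Sofia: 12:30-13:30, 15:30-16:00.
Bashir ∩ Finn ∩ Ravi ∩ Priya ∩ Sofia ∩ Lila: 15:30-16:00.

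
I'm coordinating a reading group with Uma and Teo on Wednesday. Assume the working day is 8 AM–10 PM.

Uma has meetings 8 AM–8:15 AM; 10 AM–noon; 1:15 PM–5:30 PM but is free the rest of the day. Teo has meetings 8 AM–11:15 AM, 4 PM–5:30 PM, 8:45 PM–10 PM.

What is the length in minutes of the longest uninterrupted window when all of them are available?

Uma free: 08:15-10:00, 12:00-13:15, 17:30-22:00 (invert busy blocks within the working day).
Teo free: 11:15-16:00, 17:30-20:45 (invert busy blocks within the working day).
Uma ∩ Teo: 12:00-13:15, 17:30-20:45.
The longest is 17:30-20:45 at 195 minutes.

195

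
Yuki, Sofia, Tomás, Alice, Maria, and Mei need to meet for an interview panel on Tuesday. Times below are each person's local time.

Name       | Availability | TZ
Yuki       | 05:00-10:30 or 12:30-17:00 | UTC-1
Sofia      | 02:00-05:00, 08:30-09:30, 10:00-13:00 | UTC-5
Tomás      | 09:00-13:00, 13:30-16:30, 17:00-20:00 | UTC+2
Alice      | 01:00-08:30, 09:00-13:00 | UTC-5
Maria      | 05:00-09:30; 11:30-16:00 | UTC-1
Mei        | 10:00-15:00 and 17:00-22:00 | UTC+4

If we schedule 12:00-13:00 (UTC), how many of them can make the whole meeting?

Yuki in UTC: 06:00-11:30, 13:30-18:00 (add 1h to convert from UTC-1).
Sofia in UTC: 07:00-10:00, 13:30-14:30, 15:00-18:00 (add 5h to convert from UTC-5).
Tomás in UTC: 07:00-11:00, 11:30-14:30, 15:00-18:00 (subtract 2h to convert from UTC+2).
Alice in UTC: 06:00-13:30, 14:00-18:00 (add 5h to convert from UTC-5).
Maria in UTC: 06:00-10:30, 12:30-17:00 (add 1h to convert from UTC-1).
Mei in UTC: 06:00-11:00, 13:00-18:00 (subtract 4h to convert from UTC+4).
Tomás and Alice can make the full 12:00-13:00 slot — that's 2.

2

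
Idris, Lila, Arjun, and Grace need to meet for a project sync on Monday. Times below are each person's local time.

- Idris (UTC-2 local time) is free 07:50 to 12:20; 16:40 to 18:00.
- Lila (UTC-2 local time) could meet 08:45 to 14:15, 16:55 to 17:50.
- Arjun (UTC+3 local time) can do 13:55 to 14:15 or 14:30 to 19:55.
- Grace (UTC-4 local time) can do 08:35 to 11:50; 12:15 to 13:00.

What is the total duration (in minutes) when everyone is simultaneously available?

Idris in UTC: 09:50-14:20, 18:40-20:00 (add 2h to convert from UTC-2).
Lila in UTC: 10:45-16:15, 18:55-19:50 (add 2h to convert from UTC-2).
Arjun in UTC: 10:55-11:15, 11:30-16:55 (subtract 3h to convert from UTC+3).
Grace in UTC: 12:35-15:50, 16:15-17:00 (add 4h to convert from UTC-4).
Idris ∩ Lila: 10:45-14:20, 18:55-19:50.
Idris ∩ Lila ∩ Arjun: 10:55-11:15, 11:30-14:20.
Idris ∩ Lila ∩ Arjun ∩ Grace: 12:35-14:20.
So the common availability across everyone is 12:35-14:20.
That's a single block of 105 minutes.

105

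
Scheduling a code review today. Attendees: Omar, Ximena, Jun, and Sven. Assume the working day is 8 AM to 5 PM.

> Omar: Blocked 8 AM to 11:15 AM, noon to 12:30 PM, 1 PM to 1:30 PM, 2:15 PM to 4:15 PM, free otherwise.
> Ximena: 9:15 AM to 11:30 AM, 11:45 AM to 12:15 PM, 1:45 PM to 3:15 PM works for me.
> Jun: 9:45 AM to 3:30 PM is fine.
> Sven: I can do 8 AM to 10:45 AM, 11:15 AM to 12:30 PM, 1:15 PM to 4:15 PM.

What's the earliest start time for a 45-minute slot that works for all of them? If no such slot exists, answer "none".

none

Omar free: 11:15-12:00, 12:30-13:00, 13:30-14:15, 16:15-17:00 (invert busy blocks within the working day).
Ximena free: 09:15-11:30, 11:45-12:15, 13:45-15:15.
Jun free: 09:45-15:30.
Sven free: 08:00-10:45, 11:15-12:30, 13:15-16:15.
Omar ∩ Ximena: 11:15-11:30, 11:45-12:00, 13:45-14:15.
Omar ∩ Ximena ∩ Jun: 11:15-11:30, 11:45-12:00, 13:45-14:15.
Omar ∩ Ximena ∩ Jun ∩ Sven: 11:15-11:30, 11:45-12:00, 13:45-14:15.
So the common availability across everyone is 11:15-11:30, 11:45-12:00, 13:45-14:15.
No common window is at least 45 minutes long.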